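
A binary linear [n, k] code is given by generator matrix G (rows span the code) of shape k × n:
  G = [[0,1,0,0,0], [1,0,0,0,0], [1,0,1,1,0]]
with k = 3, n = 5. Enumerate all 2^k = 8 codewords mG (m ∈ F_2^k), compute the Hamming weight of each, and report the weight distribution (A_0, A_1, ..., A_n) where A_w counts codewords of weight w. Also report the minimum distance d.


Weight distribution: A_0 = 1, A_1 = 2, A_2 = 2, A_3 = 2, A_4 = 1. Minimum distance d = 1.

Enumerate all 2^3 = 8 messages m ∈ F_2^3.
For each, compute codeword c = mG in F_2^5, then tally its weight.
  m = 000 → c = 00000, weight = 0.
  m = 100 → c = 01000, weight = 1.
  m = 010 → c = 10000, weight = 1.
  m = 110 → c = 11000, weight = 2.
  m = 001 → c = 10110, weight = 3.
  m = 101 → c = 11110, weight = 4.
  m = 011 → c = 00110, weight = 2.
  m = 111 → c = 01110, weight = 3.
Tally weights:
  weight 0: 1 codewords.
  weight 1: 2 codewords.
  weight 2: 2 codewords.
  weight 3: 2 codewords.
  weight 4: 1 codewords.
Minimum distance d = smallest w > 0 with A_w > 0 = 1.
Sanity: Σ A_w = 8 = 2^3 = 8 ✓.


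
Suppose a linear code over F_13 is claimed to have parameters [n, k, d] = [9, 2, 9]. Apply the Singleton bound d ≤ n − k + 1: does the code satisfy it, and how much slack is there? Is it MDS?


Singleton RHS = n − k + 1 = 8, slack = -1, bound violated (no such code; not MDS).

Singleton bound: d ≤ n − k + 1.
Here n = 9, k = 2, so n − k + 1 = 8.
Given d = 9, check d ≤ 8: NO.
Slack = (n − k + 1) − d = -1.
The slack is negative: d = 9 exceeds n − k + 1 = 8 by 1, so the Singleton bound is violated and no linear [9, 2, 9]_13 code can exist. In particular it is not MDS (MDS requires d = n − k + 1 exactly).
Description: the claimed parameters are [9, 2, 9]_13; such a code would be impossible (violates the Singleton bound).


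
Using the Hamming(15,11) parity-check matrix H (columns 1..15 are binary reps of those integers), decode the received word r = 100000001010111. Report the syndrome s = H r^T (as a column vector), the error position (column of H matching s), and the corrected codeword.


s = (1, 1, 1, 1)^T, error position = 15, corrected codeword c = 100000001010110

Compute s = H r^T mod 2 one row at a time:
  s_1 = 0 + 1 + 0 + 1 + 0 + 1 + 1 + 1 = 5 ≡ 1 (mod 2).
  s_2 = 0 + 0 + 0 + 0 + 0 + 1 + 1 + 1 = 3 ≡ 1 (mod 2).
  s_3 = 0 + 0 + 0 + 0 + 0 + 1 + 1 + 1 = 3 ≡ 1 (mod 2).
  s_4 = 1 + 0 + 0 + 0 + 1 + 1 + 1 + 1 = 5 ≡ 1 (mod 2).
s = (1, 1, 1, 1)^T — this equals column 15 of H (binary 1111), so error is at position 15.
Correct: flip bit 15 of r = 100000001010111 to get c = 100000001010110.


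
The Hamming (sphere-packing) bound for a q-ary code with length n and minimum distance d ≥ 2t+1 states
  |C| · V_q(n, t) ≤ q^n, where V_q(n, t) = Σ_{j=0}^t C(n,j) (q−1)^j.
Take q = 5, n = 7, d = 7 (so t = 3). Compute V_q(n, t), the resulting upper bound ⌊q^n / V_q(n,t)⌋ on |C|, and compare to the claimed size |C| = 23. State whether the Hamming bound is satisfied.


V_q(n, t) = 2605, q^n = 78125, Hamming bound = 29, |C| = 23 ≤ bound (satisfied).

Step 1: Compute V_q(n, t) = Σ_{j=0}^3 C(n, j) (q−1)^j.
  j = 0: C(7,0)·(4)^0 = 1·1 = 1.
  j = 1: C(7,1)·(4)^1 = 7·4 = 28.
  j = 2: C(7,2)·(4)^2 = 21·16 = 336.
  j = 3: C(7,3)·(4)^3 = 35·64 = 2240.
  V_q(n, t) = 1 + 28 + 336 + 2240 = 2605.
Step 2: q^n = 5^7 = 78125.
Step 3: Hamming bound ⌊q^n / V_q(n,t)⌋ = ⌊78125/2605⌋ = 29.
Step 4: Compare |C| = 23 to 29: satisfied.
The claimed |C| lies below the Hamming bound.


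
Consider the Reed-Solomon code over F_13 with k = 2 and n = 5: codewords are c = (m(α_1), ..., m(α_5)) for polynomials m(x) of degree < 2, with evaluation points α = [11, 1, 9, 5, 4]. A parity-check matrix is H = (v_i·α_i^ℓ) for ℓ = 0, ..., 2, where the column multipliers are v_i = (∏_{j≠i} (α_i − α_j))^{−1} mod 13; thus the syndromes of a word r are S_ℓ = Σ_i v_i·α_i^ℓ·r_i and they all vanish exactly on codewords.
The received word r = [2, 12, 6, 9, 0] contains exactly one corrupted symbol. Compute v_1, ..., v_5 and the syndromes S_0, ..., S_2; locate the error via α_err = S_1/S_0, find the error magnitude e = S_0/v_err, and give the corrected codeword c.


S = (7, 12, 2), error at position 1, error magnitude e = 4, c = [11, 12, 6, 9, 0].

Step 1: column multipliers v_i = (∏_{j≠i}(α_i − α_j))^{−1} mod 13.
  i = 1 (α = 11): (11−1)(11−9)(11−5)(11−4) = 10·2·6·7 = 840 ≡ 8, so v_1 = 8^{−1} = 5 (mod 13).
  i = 2 (α = 1): (1−11)(1−9)(1−5)(1−4) = (−10)·(−8)·(−4)·(−3) = 960 ≡ 11, so v_2 = 11^{−1} = 6 (mod 13).
  i = 3 (α = 9): (9−11)(9−1)(9−5)(9−4) = (−2)·8·4·5 = −320 ≡ 5, so v_3 = 5^{−1} = 8 (mod 13).
  i = 4 (α = 5): (5−11)(5−1)(5−9)(5−4) = (−6)·4·(−4)·1 = 96 ≡ 5, so v_4 = 5^{−1} = 8 (mod 13).
  i = 5 (α = 4): (4−11)(4−1)(4−9)(4−5) = (−7)·3·(−5)·(−1) = −105 ≡ 12, so v_5 = 12^{−1} = 12 (mod 13).
  v = [5, 6, 8, 8, 12].
Step 2: syndromes of r = [2, 12, 6, 9, 0] (all sums mod 13).
  S_0 = Σ v_i r_i = 5·2 + 6·12 + 8·6 + 8·9 + 12·0 = 202 ≡ 7.
  S_1 = Σ v_i α_i r_i = 5·11·2 + 6·1·12 + 8·9·6 + 8·5·9 + 12·4·0 = 974 ≡ 12.
  α_i^2 mod 13 = [4, 1, 3, 12, 3].
  S_2 = Σ v_i α_i^2 r_i = 5·4·2 + 6·1·12 + 8·3·6 + 8·12·9 + 12·3·0 = 1120 ≡ 2.
  S = (7, 12, 2) ≠ 0, so r is not a codeword (an error is present).
Step 3: locate the error. For a single error e at position i, S_ℓ = v_i·e·α_i^ℓ, so α_err = S_1/S_0.
  S_0^{−1} = 7^{−1} = 2 (mod 13), so α_err = 12·2 = 24 ≡ 11 = α_1. Error position i = 1.
  Consistency check: S_2/S_1 = 2·12 = 24 ≡ 11 = α_err ✓ (single-error assumption holds).
Step 4: error magnitude e = S_0/v_1 = S_0·∏_{j≠1}(α_1 − α_j) = 7·8 = 56 ≡ 4 (mod 13).
Step 5: correct position 1: c_1 = r_1 − e = 2 − 4 ≡ 11 (mod 13). Hence c = [11, 12, 6, 9, 0].
  Check: interpolating c through the α_i gives m(x) = 3 + 9·x (degree < 2) with m(α_i) = c_i for every i, so c is indeed a codeword.


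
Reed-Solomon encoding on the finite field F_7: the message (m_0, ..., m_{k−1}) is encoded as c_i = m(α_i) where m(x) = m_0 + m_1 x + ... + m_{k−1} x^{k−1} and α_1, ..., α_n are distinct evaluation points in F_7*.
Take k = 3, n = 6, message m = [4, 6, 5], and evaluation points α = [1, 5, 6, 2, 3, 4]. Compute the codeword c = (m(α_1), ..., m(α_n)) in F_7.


c = [1, 5, 3, 1, 4, 3]

Message polynomial: m(x) = 4 + 6·x + 5·x^2 (mod 7).
For each evaluation point α_i, compute m(α_i) mod 7:
  α_1 = 1: Horner steps 5 → 4 → 1, so m(1) = 1.
  α_2 = 5: Horner steps 5 → 3 → 5, so m(5) = 5.
  α_3 = 6: Horner steps 5 → 1 → 3, so m(6) = 3.
  α_4 = 2: Horner steps 5 → 2 → 1, so m(2) = 1.
  α_5 = 3: Horner steps 5 → 0 → 4, so m(3) = 4.
  α_6 = 4: Horner steps 5 → 5 → 3, so m(4) = 3.
Codeword c = [1, 5, 3, 1, 4, 3] ∈ F_7^6.


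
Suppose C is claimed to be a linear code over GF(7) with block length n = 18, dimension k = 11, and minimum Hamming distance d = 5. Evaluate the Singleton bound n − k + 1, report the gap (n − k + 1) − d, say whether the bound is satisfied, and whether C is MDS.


Singleton RHS = n − k + 1 = 8, slack = 3, bound satisfied, not MDS.

Singleton bound: d ≤ n − k + 1.
Here n = 18, k = 11, so n − k + 1 = 8.
Given d = 5, check d ≤ 8: YES.
Slack = (n − k + 1) − d = 3.
The code is NOT MDS (slack = 3 > 0).
Description: the claimed parameters are [18, 11, 5]_7; such a code would be non-MDS.


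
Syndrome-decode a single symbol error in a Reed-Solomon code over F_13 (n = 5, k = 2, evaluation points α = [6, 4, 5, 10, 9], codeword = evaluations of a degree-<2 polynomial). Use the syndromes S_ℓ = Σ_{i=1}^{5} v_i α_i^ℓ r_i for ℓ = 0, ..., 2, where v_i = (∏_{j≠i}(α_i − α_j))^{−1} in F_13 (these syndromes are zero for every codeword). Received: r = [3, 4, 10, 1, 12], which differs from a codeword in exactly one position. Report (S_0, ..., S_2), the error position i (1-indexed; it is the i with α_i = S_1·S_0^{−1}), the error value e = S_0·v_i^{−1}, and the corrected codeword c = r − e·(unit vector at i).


S = (6, 2, 5), error at position 5, error magnitude e = 4, c = [3, 4, 10, 1, 8].

Step 1: column multipliers v_i = (∏_{j≠i}(α_i − α_j))^{−1} mod 13.
  i = 1 (α = 6): (6−4)(6−5)(6−10)(6−9) = 2·1·(−4)·(−3) = 24 ≡ 11, so v_1 = 11^{−1} = 6 (mod 13).
  i = 2 (α = 4): (4−6)(4−5)(4−10)(4−9) = (−2)·(−1)·(−6)·(−5) = 60 ≡ 8, so v_2 = 8^{−1} = 5 (mod 13).
  i = 3 (α = 5): (5−6)(5−4)(5−10)(5−9) = (−1)·1·(−5)·(−4) = −20 ≡ 6, so v_3 = 6^{−1} = 11 (mod 13).
  i = 4 (α = 10): (10−6)(10−4)(10−5)(10−9) = 4·6·5·1 = 120 ≡ 3, so v_4 = 3^{−1} = 9 (mod 13).
  i = 5 (α = 9): (9−6)(9−4)(9−5)(9−10) = 3·5·4·(−1) = −60 ≡ 5, so v_5 = 5^{−1} = 8 (mod 13).
  v = [6, 5, 11, 9, 8].
Step 2: syndromes of r = [3, 4, 10, 1, 12] (all sums mod 13).
  S_0 = Σ v_i r_i = 6·3 + 5·4 + 11·10 + 9·1 + 8·12 = 253 ≡ 6.
  S_1 = Σ v_i α_i r_i = 6·6·3 + 5·4·4 + 11·5·10 + 9·10·1 + 8·9·12 = 1692 ≡ 2.
  α_i^2 mod 13 = [10, 3, 12, 9, 3].
  S_2 = Σ v_i α_i^2 r_i = 6·10·3 + 5·3·4 + 11·12·10 + 9·9·1 + 8·3·12 = 1929 ≡ 5.
  S = (6, 2, 5) ≠ 0, so r is not a codeword (an error is present).
Step 3: locate the error. For a single error e at position i, S_ℓ = v_i·e·α_i^ℓ, so α_err = S_1/S_0.
  S_0^{−1} = 6^{−1} = 11 (mod 13), so α_err = 2·11 = 22 ≡ 9 = α_5. Error position i = 5.
  Consistency check: S_2/S_1 = 5·7 = 35 ≡ 9 = α_err ✓ (single-error assumption holds).
Step 4: error magnitude e = S_0/v_5 = S_0·∏_{j≠5}(α_5 − α_j) = 6·5 = 30 ≡ 4 (mod 13).
Step 5: correct position 5: c_5 = r_5 − e = 12 − 4 ≡ 8 (mod 13). Hence c = [3, 4, 10, 1, 8].
  Check: interpolating c through the α_i gives m(x) = 6 + 6·x (degree < 2) with m(α_i) = c_i for every i, so c is indeed a codeword.


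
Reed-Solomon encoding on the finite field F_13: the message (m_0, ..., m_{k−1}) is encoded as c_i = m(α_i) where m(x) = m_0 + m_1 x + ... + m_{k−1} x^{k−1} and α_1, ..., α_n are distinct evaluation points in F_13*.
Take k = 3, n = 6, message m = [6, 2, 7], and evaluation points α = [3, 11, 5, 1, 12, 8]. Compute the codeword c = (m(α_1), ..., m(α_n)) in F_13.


c = [10, 4, 9, 2, 11, 2]

Message polynomial: m(x) = 6 + 2·x + 7·x^2 (mod 13).
For each evaluation point α_i, compute m(α_i) mod 13:
  α_1 = 3: Horner steps 7 → 10 → 10, so m(3) = 10.
  α_2 = 11: Horner steps 7 → 1 → 4, so m(11) = 4.
  α_3 = 5: Horner steps 7 → 11 → 9, so m(5) = 9.
  α_4 = 1: Horner steps 7 → 9 → 2, so m(1) = 2.
  α_5 = 12: Horner steps 7 → 8 → 11, so m(12) = 11.
  α_6 = 8: Horner steps 7 → 6 → 2, so m(8) = 2.
Codeword c = [10, 4, 9, 2, 11, 2] ∈ F_13^6.


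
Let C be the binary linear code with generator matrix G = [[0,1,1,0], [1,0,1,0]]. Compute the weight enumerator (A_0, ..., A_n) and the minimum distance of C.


Weight distribution: A_0 = 1, A_2 = 3. Minimum distance d = 2.

Enumerate all 2^2 = 4 messages m ∈ F_2^2.
For each, compute codeword c = mG in F_2^4, then tally its weight.
  m = 00 → c = 0000, weight = 0.
  m = 10 → c = 0110, weight = 2.
  m = 01 → c = 1010, weight = 2.
  m = 11 → c = 1100, weight = 2.
Tally weights:
  weight 0: 1 codewords.
  weight 2: 3 codewords.
Minimum distance d = smallest w > 0 with A_w > 0 = 2.
Sanity: Σ A_w = 4 = 2^2 = 4 ✓.


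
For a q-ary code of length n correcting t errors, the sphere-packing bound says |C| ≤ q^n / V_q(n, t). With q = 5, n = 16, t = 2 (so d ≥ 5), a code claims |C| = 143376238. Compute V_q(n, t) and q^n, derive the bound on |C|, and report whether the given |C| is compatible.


V_q(n, t) = 1985, q^n = 152587890625, Hamming bound = 76870473, |C| = 143376238 > bound (violated).

Step 1: Compute V_q(n, t) = Σ_{j=0}^2 C(n, j) (q−1)^j.
  j = 0: C(16,0)·(4)^0 = 1·1 = 1.
  j = 1: C(16,1)·(4)^1 = 16·4 = 64.
  j = 2: C(16,2)·(4)^2 = 120·16 = 1920.
  V_q(n, t) = 1 + 64 + 1920 = 1985.
Step 2: q^n = 5^16 = 152587890625.
Step 3: Hamming bound ⌊q^n / V_q(n,t)⌋ = ⌊152587890625/1985⌋ = 76870473.
Step 4: Compare |C| = 143376238 to 76870473: violated.
The claimed |C| lies above the Hamming bound, so no 5-ary code of length 16 with d ≥ 5 can have 143376238 codewords.


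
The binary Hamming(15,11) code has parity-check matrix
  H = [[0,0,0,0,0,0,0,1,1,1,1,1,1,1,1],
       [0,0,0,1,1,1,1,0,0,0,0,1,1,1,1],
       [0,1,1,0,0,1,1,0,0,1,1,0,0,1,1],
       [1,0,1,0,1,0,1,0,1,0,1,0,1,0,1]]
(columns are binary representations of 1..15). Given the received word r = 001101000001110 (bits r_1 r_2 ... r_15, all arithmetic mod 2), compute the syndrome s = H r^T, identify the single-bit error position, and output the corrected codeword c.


s = (1, 1, 1, 0)^T, error position = 14, corrected codeword c = 001101000001100

Compute s = H r^T mod 2 one row at a time:
  s_1 = 0 + 0 + 0 + 0 + 1 + 1 + 1 + 0 = 3 ≡ 1 (mod 2).
  s_2 = 1 + 0 + 1 + 0 + 1 + 1 + 1 + 0 = 5 ≡ 1 (mod 2).
  s_3 = 0 + 1 + 1 + 0 + 0 + 0 + 1 + 0 = 3 ≡ 1 (mod 2).
  s_4 = 0 + 1 + 0 + 0 + 0 + 0 + 1 + 0 = 2 ≡ 0 (mod 2).
s = (1, 1, 1, 0)^T — this equals column 14 of H (binary 1110), so error is at position 14.
Correct: flip bit 14 of r = 001101000001110 to get c = 001101000001100.


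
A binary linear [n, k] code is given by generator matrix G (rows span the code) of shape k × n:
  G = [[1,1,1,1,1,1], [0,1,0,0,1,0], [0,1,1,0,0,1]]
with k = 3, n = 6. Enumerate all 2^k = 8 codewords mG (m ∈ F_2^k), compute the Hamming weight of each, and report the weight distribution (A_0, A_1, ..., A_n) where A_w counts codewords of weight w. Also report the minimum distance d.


Weight distribution: A_0 = 1, A_2 = 1, A_3 = 4, A_4 = 1, A_6 = 1. Minimum distance d = 2.

Enumerate all 2^3 = 8 messages m ∈ F_2^3.
For each, compute codeword c = mG in F_2^6, then tally its weight.
  m = 000 → c = 000000, weight = 0.
  m = 100 → c = 111111, weight = 6.
  m = 010 → c = 010010, weight = 2.
  m = 110 → c = 101101, weight = 4.
  m = 001 → c = 011001, weight = 3.
  m = 101 → c = 100110, weight = 3.
  m = 011 → c = 001011, weight = 3.
  m = 111 → c = 110100, weight = 3.
Tally weights:
  weight 0: 1 codewords.
  weight 2: 1 codewords.
  weight 3: 4 codewords.
  weight 4: 1 codewords.
  weight 6: 1 codewords.
Minimum distance d = smallest w > 0 with A_w > 0 = 2.
Sanity: Σ A_w = 8 = 2^3 = 8 ✓.


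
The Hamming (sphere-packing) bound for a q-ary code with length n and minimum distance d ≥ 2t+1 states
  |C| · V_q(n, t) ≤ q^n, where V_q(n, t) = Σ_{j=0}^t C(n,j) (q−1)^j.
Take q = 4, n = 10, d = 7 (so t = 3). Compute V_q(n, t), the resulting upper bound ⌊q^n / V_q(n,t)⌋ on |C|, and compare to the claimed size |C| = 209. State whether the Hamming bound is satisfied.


V_q(n, t) = 3676, q^n = 1048576, Hamming bound = 285, |C| = 209 ≤ bound (satisfied).

Step 1: Compute V_q(n, t) = Σ_{j=0}^3 C(n, j) (q−1)^j.
  j = 0: C(10,0)·(3)^0 = 1·1 = 1.
  j = 1: C(10,1)·(3)^1 = 10·3 = 30.
  j = 2: C(10,2)·(3)^2 = 45·9 = 405.
  j = 3: C(10,3)·(3)^3 = 120·27 = 3240.
  V_q(n, t) = 1 + 30 + 405 + 3240 = 3676.
Step 2: q^n = 4^10 = 1048576.
Step 3: Hamming bound ⌊q^n / V_q(n,t)⌋ = ⌊1048576/3676⌋ = 285.
Step 4: Compare |C| = 209 to 285: satisfied.
The claimed |C| lies below the Hamming bound.


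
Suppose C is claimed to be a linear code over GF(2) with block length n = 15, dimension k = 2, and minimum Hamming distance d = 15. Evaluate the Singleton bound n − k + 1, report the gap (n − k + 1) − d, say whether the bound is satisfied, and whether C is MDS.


Singleton RHS = n − k + 1 = 14, slack = -1, bound violated (no such code; not MDS).

Singleton bound: d ≤ n − k + 1.
Here n = 15, k = 2, so n − k + 1 = 14.
Given d = 15, check d ≤ 14: NO.
Slack = (n − k + 1) − d = -1.
The slack is negative: d = 15 exceeds n − k + 1 = 14 by 1, so the Singleton bound is violated and no linear [15, 2, 15]_2 code can exist. In particular it is not MDS (MDS requires d = n − k + 1 exactly).
Description: the claimed parameters are [15, 2, 15]_2; such a code would be impossible (violates the Singleton bound).


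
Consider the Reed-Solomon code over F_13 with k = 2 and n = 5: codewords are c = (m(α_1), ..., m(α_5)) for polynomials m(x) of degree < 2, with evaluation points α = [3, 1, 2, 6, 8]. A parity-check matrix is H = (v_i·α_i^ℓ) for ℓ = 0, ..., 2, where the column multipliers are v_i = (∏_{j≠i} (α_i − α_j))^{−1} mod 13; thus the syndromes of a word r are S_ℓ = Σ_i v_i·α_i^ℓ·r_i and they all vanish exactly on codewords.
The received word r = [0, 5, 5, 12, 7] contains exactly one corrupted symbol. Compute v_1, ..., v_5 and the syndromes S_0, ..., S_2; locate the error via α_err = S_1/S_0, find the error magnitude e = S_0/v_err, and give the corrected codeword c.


S = (11, 9, 5), error at position 3, error magnitude e = 9, c = [0, 5, 9, 12, 7].

Step 1: column multipliers v_i = (∏_{j≠i}(α_i − α_j))^{−1} mod 13.
  i = 1 (α = 3): (3−1)(3−2)(3−6)(3−8) = 2·1·(−3)·(−5) = 30 ≡ 4, so v_1 = 4^{−1} = 10 (mod 13).
  i = 2 (α = 1): (1−3)(1−2)(1−6)(1−8) = (−2)·(−1)·(−5)·(−7) = 70 ≡ 5, so v_2 = 5^{−1} = 8 (mod 13).
  i = 3 (α = 2): (2−3)(2−1)(2−6)(2−8) = (−1)·1·(−4)·(−6) = −24 ≡ 2, so v_3 = 2^{−1} = 7 (mod 13).
  i = 4 (α = 6): (6−3)(6−1)(6−2)(6−8) = 3·5·4·(−2) = −120 ≡ 10, so v_4 = 10^{−1} = 4 (mod 13).
  i = 5 (α = 8): (8−3)(8−1)(8−2)(8−6) = 5·7·6·2 = 420 ≡ 4, so v_5 = 4^{−1} = 10 (mod 13).
  v = [10, 8, 7, 4, 10].
Step 2: syndromes of r = [0, 5, 5, 12, 7] (all sums mod 13).
  S_0 = Σ v_i r_i = 10·0 + 8·5 + 7·5 + 4·12 + 10·7 = 193 ≡ 11.
  S_1 = Σ v_i α_i r_i = 10·3·0 + 8·1·5 + 7·2·5 + 4·6·12 + 10·8·7 = 958 ≡ 9.
  α_i^2 mod 13 = [9, 1, 4, 10, 12].
  S_2 = Σ v_i α_i^2 r_i = 10·9·0 + 8·1·5 + 7·4·5 + 4·10·12 + 10·12·7 = 1500 ≡ 5.
  S = (11, 9, 5) ≠ 0, so r is not a codeword (an error is present).
Step 3: locate the error. For a single error e at position i, S_ℓ = v_i·e·α_i^ℓ, so α_err = S_1/S_0.
  S_0^{−1} = 11^{−1} = 6 (mod 13), so α_err = 9·6 = 54 ≡ 2 = α_3. Error position i = 3.
  Consistency check: S_2/S_1 = 5·3 = 15 ≡ 2 = α_err ✓ (single-error assumption holds).
Step 4: error magnitude e = S_0/v_3 = S_0·∏_{j≠3}(α_3 − α_j) = 11·2 = 22 ≡ 9 (mod 13).
Step 5: correct position 3: c_3 = r_3 − e = 5 − 9 ≡ 9 (mod 13). Hence c = [0, 5, 9, 12, 7].
  Check: interpolating c through the α_i gives m(x) = 1 + 4·x (degree < 2) with m(α_i) = c_i for every i, so c is indeed a codeword.


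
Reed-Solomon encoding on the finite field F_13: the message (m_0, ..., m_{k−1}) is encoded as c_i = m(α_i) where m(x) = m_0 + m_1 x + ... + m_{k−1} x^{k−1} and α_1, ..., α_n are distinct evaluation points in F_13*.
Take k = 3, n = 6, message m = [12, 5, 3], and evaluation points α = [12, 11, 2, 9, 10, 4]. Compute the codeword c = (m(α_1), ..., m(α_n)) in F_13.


c = [10, 1, 8, 1, 11, 2]

Message polynomial: m(x) = 12 + 5·x + 3·x^2 (mod 13).
For each evaluation point α_i, compute m(α_i) mod 13:
  α_1 = 12: Horner steps 3 → 2 → 10, so m(12) = 10.
  α_2 = 11: Horner steps 3 → 12 → 1, so m(11) = 1.
  α_3 = 2: Horner steps 3 → 11 → 8, so m(2) = 8.
  α_4 = 9: Horner steps 3 → 6 → 1, so m(9) = 1.
  α_5 = 10: Horner steps 3 → 9 → 11, so m(10) = 11.
  α_6 = 4: Horner steps 3 → 4 → 2, so m(4) = 2.
Codeword c = [10, 1, 8, 1, 11, 2] ∈ F_13^6.


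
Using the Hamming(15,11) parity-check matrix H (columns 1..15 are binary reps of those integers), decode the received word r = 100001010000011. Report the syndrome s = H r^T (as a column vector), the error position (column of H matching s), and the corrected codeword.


s = (1, 1, 1, 0)^T, error position = 14, corrected codeword c = 100001010000001

Compute s = H r^T mod 2 one row at a time:
  s_1 = 1 + 0 + 0 + 0 + 0 + 0 + 1 + 1 = 3 ≡ 1 (mod 2).
  s_2 = 0 + 0 + 1 + 0 + 0 + 0 + 1 + 1 = 3 ≡ 1 (mod 2).
  s_3 = 0 + 0 + 1 + 0 + 0 + 0 + 1 + 1 = 3 ≡ 1 (mod 2).
  s_4 = 1 + 0 + 0 + 0 + 0 + 0 + 0 + 1 = 2 ≡ 0 (mod 2).
s = (1, 1, 1, 0)^T — this equals column 14 of H (binary 1110), so error is at position 14.
Correct: flip bit 14 of r = 100001010000011 to get c = 100001010000001.


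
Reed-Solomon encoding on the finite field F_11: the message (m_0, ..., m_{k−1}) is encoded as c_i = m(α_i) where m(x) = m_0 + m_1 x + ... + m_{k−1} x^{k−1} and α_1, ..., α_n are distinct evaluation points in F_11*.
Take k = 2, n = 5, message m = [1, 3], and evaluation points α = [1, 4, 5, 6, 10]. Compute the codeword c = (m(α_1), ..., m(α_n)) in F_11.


c = [4, 2, 5, 8, 9]

Message polynomial: m(x) = 1 + 3·x (mod 11).
For each evaluation point α_i, compute m(α_i) mod 11:
  α_1 = 1: Horner steps 3 → 4, so m(1) = 4.
  α_2 = 4: Horner steps 3 → 2, so m(4) = 2.
  α_3 = 5: Horner steps 3 → 5, so m(5) = 5.
  α_4 = 6: Horner steps 3 → 8, so m(6) = 8.
  α_5 = 10: Horner steps 3 → 9, so m(10) = 9.
Codeword c = [4, 2, 5, 8, 9] ∈ F_11^5.


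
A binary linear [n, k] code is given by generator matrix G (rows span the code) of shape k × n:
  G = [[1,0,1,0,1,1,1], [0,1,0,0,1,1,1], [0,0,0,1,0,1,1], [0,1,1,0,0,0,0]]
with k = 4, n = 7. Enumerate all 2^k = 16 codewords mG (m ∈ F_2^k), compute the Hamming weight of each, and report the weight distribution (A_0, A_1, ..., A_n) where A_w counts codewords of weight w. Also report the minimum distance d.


Weight distribution: A_0 = 1, A_1 = 1, A_2 = 1, A_3 = 4, A_4 = 5, A_5 = 3, A_6 = 1. Minimum distance d = 1.

Enumerate all 2^4 = 16 messages m ∈ F_2^4.
For each, compute codeword c = mG in F_2^7, then tally its weight.
  m = 0000 → c = 0000000, weight = 0.
  m = 1000 → c = 1010111, weight = 5.
  m = 0100 → c = 0100111, weight = 4.
  m = 1100 → c = 1110000, weight = 3.
  m = 0010 → c = 0001011, weight = 3.
  m = 1010 → c = 1011100, weight = 4.
  m = 0110 → c = 0101100, weight = 3.
  m = 1110 → c = 1111011, weight = 6.
  m = 0001 → c = 0110000, weight = 2.
  m = 1001 → c = 1100111, weight = 5.
  m = 0101 → c = 0010111, weight = 4.
  m = 1101 → c = 1000000, weight = 1.
  m = 0011 → c = 0111011, weight = 5.
  m = 1011 → c = 1101100, weight = 4.
  m = 0111 → c = 0011100, weight = 3.
  m = 1111 → c = 1001011, weight = 4.
Tally weights:
  weight 0: 1 codewords.
  weight 1: 1 codewords.
  weight 2: 1 codewords.
  weight 3: 4 codewords.
  weight 4: 5 codewords.
  weight 5: 3 codewords.
  weight 6: 1 codewords.
Minimum distance d = smallest w > 0 with A_w > 0 = 1.
Sanity: Σ A_w = 16 = 2^4 = 16 ✓.


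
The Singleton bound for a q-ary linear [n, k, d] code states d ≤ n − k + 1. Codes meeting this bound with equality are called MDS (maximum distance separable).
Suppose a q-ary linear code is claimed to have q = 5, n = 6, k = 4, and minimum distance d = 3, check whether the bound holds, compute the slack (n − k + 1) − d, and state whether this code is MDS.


Singleton RHS = n − k + 1 = 3, slack = 0, bound satisfied, MDS.

Singleton bound: d ≤ n − k + 1.
Here n = 6, k = 4, so n − k + 1 = 3.
Given d = 3, check d ≤ 3: YES.
Slack = (n − k + 1) − d = 0.
The code is MDS (slack = 0).
Description: the claimed parameters are [6, 4, 3]_5; such a code would be MDS (meets Singleton bound).


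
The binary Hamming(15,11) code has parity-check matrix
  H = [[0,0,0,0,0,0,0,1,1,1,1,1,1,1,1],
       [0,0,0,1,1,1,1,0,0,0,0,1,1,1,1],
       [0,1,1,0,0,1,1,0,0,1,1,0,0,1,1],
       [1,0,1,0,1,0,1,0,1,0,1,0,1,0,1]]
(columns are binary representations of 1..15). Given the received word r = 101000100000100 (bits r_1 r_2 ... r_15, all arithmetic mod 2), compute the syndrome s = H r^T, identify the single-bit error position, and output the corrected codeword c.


s = (1, 0, 0, 0)^T, error position = 8, corrected codeword c = 101000110000100

Compute s = H r^T mod 2 one row at a time:
  s_1 = 0 + 0 + 0 + 0 + 0 + 1 + 0 + 0 = 1 ≡ 1 (mod 2).
  s_2 = 0 + 0 + 0 + 1 + 0 + 1 + 0 + 0 = 2 ≡ 0 (mod 2).
  s_3 = 0 + 1 + 0 + 1 + 0 + 0 + 0 + 0 = 2 ≡ 0 (mod 2).
  s_4 = 1 + 1 + 0 + 1 + 0 + 0 + 1 + 0 = 4 ≡ 0 (mod 2).
s = (1, 0, 0, 0)^T — this equals column 8 of H (binary 1000), so error is at position 8.
Correct: flip bit 8 of r = 101000100000100 to get c = 101000110000100.


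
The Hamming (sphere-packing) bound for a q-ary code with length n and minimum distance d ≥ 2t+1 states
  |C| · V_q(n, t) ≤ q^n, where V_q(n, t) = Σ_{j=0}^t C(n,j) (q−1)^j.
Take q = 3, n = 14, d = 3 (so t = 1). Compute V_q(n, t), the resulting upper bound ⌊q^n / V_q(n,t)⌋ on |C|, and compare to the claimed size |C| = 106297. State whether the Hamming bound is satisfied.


V_q(n, t) = 29, q^n = 4782969, Hamming bound = 164929, |C| = 106297 ≤ bound (satisfied).

Step 1: Compute V_q(n, t) = Σ_{j=0}^1 C(n, j) (q−1)^j.
  j = 0: C(14,0)·(2)^0 = 1·1 = 1.
  j = 1: C(14,1)·(2)^1 = 14·2 = 28.
  V_q(n, t) = 1 + 28 = 29.
Step 2: q^n = 3^14 = 4782969.
Step 3: Hamming bound ⌊q^n / V_q(n,t)⌋ = ⌊4782969/29⌋ = 164929.
Step 4: Compare |C| = 106297 to 164929: satisfied.
The claimed |C| lies below the Hamming bound.


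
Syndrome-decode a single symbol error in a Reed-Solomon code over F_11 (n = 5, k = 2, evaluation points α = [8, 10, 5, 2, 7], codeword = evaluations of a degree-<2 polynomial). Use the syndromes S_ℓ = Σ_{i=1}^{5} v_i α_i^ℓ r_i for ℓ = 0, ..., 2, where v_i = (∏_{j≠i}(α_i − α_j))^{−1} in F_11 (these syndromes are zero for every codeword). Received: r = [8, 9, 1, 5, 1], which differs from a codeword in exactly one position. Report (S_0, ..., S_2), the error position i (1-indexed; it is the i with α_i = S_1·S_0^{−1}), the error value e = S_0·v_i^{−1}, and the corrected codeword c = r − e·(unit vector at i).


S = (4, 6, 9), error at position 5, error magnitude e = 10, c = [8, 9, 1, 5, 2].

Step 1: column multipliers v_i = (∏_{j≠i}(α_i − α_j))^{−1} mod 11.
  i = 1 (α = 8): (8−10)(8−5)(8−2)(8−7) = (−2)·3·6·1 = −36 ≡ 8, so v_1 = 8^{−1} = 7 (mod 11).
  i = 2 (α = 10): (10−8)(10−5)(10−2)(10−7) = 2·5·8·3 = 240 ≡ 9, so v_2 = 9^{−1} = 5 (mod 11).
  i = 3 (α = 5): (5−8)(5−10)(5−2)(5−7) = (−3)·(−5)·3·(−2) = −90 ≡ 9, so v_3 = 9^{−1} = 5 (mod 11).
  i = 4 (α = 2): (2−8)(2−10)(2−5)(2−7) = (−6)·(−8)·(−3)·(−5) = 720 ≡ 5, so v_4 = 5^{−1} = 9 (mod 11).
  i = 5 (α = 7): (7−8)(7−10)(7−5)(7−2) = (−1)·(−3)·2·5 = 30 ≡ 8, so v_5 = 8^{−1} = 7 (mod 11).
  v = [7, 5, 5, 9, 7].
Step 2: syndromes of r = [8, 9, 1, 5, 1] (all sums mod 11).
  S_0 = Σ v_i r_i = 7·8 + 5·9 + 5·1 + 9·5 + 7·1 = 158 ≡ 4.
  S_1 = Σ v_i α_i r_i = 7·8·8 + 5·10·9 + 5·5·1 + 9·2·5 + 7·7·1 = 1062 ≡ 6.
  α_i^2 mod 11 = [9, 1, 3, 4, 5].
  S_2 = Σ v_i α_i^2 r_i = 7·9·8 + 5·1·9 + 5·3·1 + 9·4·5 + 7·5·1 = 779 ≡ 9.
  S = (4, 6, 9) ≠ 0, so r is not a codeword (an error is present).
Step 3: locate the error. For a single error e at position i, S_ℓ = v_i·e·α_i^ℓ, so α_err = S_1/S_0.
  S_0^{−1} = 4^{−1} = 3 (mod 11), so α_err = 6·3 = 18 ≡ 7 = α_5. Error position i = 5.
  Consistency check: S_2/S_1 = 9·2 = 18 ≡ 7 = α_err ✓ (single-error assumption holds).
Step 4: error magnitude e = S_0/v_5 = S_0·∏_{j≠5}(α_5 − α_j) = 4·8 = 32 ≡ 10 (mod 11).
Step 5: correct position 5: c_5 = r_5 − e = 1 − 10 ≡ 2 (mod 11). Hence c = [8, 9, 1, 5, 2].
  Check: interpolating c through the α_i gives m(x) = 4 + 6·x (degree < 2) with m(α_i) = c_i for every i, so c is indeed a codeword.


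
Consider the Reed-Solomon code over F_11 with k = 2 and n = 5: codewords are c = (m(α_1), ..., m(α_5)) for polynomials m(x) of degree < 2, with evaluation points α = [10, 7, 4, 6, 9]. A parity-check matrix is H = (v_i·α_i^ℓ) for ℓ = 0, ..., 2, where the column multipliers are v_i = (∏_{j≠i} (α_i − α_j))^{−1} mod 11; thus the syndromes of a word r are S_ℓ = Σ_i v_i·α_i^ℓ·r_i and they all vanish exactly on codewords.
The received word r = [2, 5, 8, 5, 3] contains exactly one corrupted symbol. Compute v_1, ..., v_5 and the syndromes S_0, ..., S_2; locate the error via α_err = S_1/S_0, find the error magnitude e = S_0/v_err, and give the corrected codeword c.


S = (6, 3, 7), error at position 4, error magnitude e = 10, c = [2, 5, 8, 6, 3].

Step 1: column multipliers v_i = (∏_{j≠i}(α_i − α_j))^{−1} mod 11.
  i = 1 (α = 10): (10−7)(10−4)(10−6)(10−9) = 3·6·4·1 = 72 ≡ 6, so v_1 = 6^{−1} = 2 (mod 11).
  i = 2 (α = 7): (7−10)(7−4)(7−6)(7−9) = (−3)·3·1·(−2) = 18 ≡ 7, so v_2 = 7^{−1} = 8 (mod 11).
  i = 3 (α = 4): (4−10)(4−7)(4−6)(4−9) = (−6)·(−3)·(−2)·(−5) = 180 ≡ 4, so v_3 = 4^{−1} = 3 (mod 11).
  i = 4 (α = 6): (6−10)(6−7)(6−4)(6−9) = (−4)·(−1)·2·(−3) = −24 ≡ 9, so v_4 = 9^{−1} = 5 (mod 11).
  i = 5 (α = 9): (9−10)(9−7)(9−4)(9−6) = (−1)·2·5·3 = −30 ≡ 3, so v_5 = 3^{−1} = 4 (mod 11).
  v = [2, 8, 3, 5, 4].
Step 2: syndromes of r = [2, 5, 8, 5, 3] (all sums mod 11).
  S_0 = Σ v_i r_i = 2·2 + 8·5 + 3·8 + 5·5 + 4·3 = 105 ≡ 6.
  S_1 = Σ v_i α_i r_i = 2·10·2 + 8·7·5 + 3·4·8 + 5·6·5 + 4·9·3 = 674 ≡ 3.
  α_i^2 mod 11 = [1, 5, 5, 3, 4].
  S_2 = Σ v_i α_i^2 r_i = 2·1·2 + 8·5·5 + 3·5·8 + 5·3·5 + 4·4·3 = 447 ≡ 7.
  S = (6, 3, 7) ≠ 0, so r is not a codeword (an error is present).
Step 3: locate the error. For a single error e at position i, S_ℓ = v_i·e·α_i^ℓ, so α_err = S_1/S_0.
  S_0^{−1} = 6^{−1} = 2 (mod 11), so α_err = 3·2 = 6 ≡ 6 = α_4. Error position i = 4.
  Consistency check: S_2/S_1 = 7·4 = 28 ≡ 6 = α_err ✓ (single-error assumption holds).
Step 4: error magnitude e = S_0/v_4 = S_0·∏_{j≠4}(α_4 − α_j) = 6·9 = 54 ≡ 10 (mod 11).
Step 5: correct position 4: c_4 = r_4 − e = 5 − 10 ≡ 6 (mod 11). Hence c = [2, 5, 8, 6, 3].
  Check: interpolating c through the α_i gives m(x) = 1 + 10·x (degree < 2) with m(α_i) = c_i for every i, so c is indeed a codeword.


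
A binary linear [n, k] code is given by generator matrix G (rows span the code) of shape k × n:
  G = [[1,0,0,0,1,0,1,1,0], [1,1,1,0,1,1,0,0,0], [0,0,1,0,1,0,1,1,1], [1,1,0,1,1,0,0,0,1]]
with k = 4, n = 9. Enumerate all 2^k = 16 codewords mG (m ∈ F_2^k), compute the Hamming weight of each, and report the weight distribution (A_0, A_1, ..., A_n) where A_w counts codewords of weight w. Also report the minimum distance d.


Weight distribution: A_0 = 1, A_3 = 2, A_4 = 4, A_5 = 6, A_6 = 2, A_8 = 1. Minimum distance d = 3.

Enumerate all 2^4 = 16 messages m ∈ F_2^4.
For each, compute codeword c = mG in F_2^9, then tally its weight.
  m = 0000 → c = 000000000, weight = 0.
  m = 1000 → c = 100010110, weight = 4.
  m = 0100 → c = 111011000, weight = 5.
  m = 1100 → c = 011001110, weight = 5.
  m = 0010 → c = 001010111, weight = 5.
  m = 1010 → c = 101000001, weight = 3.
  m = 0110 → c = 110001111, weight = 6.
  m = 1110 → c = 010011001, weight = 4.
  m = 0001 → c = 110110001, weight = 5.
  m = 1001 → c = 010100111, weight = 5.
  m = 0101 → c = 001101001, weight = 4.
  m = 1101 → c = 101111111, weight = 8.
  m = 0011 → c = 111100110, weight = 6.
  m = 1011 → c = 011110000, weight = 4.
  m = 0111 → c = 000111110, weight = 5.
  m = 1111 → c = 100101000, weight = 3.
Tally weights:
  weight 0: 1 codewords.
  weight 3: 2 codewords.
  weight 4: 4 codewords.
  weight 5: 6 codewords.
  weight 6: 2 codewords.
  weight 8: 1 codewords.
Minimum distance d = smallest w > 0 with A_w > 0 = 3.
Sanity: Σ A_w = 16 = 2^4 = 16 ✓.


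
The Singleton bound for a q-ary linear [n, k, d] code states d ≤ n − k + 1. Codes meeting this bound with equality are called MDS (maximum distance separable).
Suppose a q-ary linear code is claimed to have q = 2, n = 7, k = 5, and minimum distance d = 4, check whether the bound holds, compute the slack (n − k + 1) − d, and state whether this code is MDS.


Singleton RHS = n − k + 1 = 3, slack = -1, bound violated (no such code; not MDS).

Singleton bound: d ≤ n − k + 1.
Here n = 7, k = 5, so n − k + 1 = 3.
Given d = 4, check d ≤ 3: NO.
Slack = (n − k + 1) − d = -1.
The slack is negative: d = 4 exceeds n − k + 1 = 3 by 1, so the Singleton bound is violated and no linear [7, 5, 4]_2 code can exist. In particular it is not MDS (MDS requires d = n − k + 1 exactly).
Description: the claimed parameters are [7, 5, 4]_2; such a code would be impossible (violates the Singleton bound).


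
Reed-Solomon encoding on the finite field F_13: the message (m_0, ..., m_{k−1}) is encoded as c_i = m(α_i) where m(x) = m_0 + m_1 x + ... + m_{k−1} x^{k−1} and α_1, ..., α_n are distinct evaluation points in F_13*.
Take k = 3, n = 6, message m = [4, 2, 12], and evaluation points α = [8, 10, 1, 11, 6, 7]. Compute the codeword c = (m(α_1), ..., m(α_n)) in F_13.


c = [8, 2, 5, 9, 6, 8]

Message polynomial: m(x) = 4 + 2·x + 12·x^2 (mod 13).
For each evaluation point α_i, compute m(α_i) mod 13:
  α_1 = 8: Horner steps 12 → 7 → 8, so m(8) = 8.
  α_2 = 10: Horner steps 12 → 5 → 2, so m(10) = 2.
  α_3 = 1: Horner steps 12 → 1 → 5, so m(1) = 5.
  α_4 = 11: Horner steps 12 → 4 → 9, so m(11) = 9.
  α_5 = 6: Horner steps 12 → 9 → 6, so m(6) = 6.
  α_6 = 7: Horner steps 12 → 8 → 8, so m(7) = 8.
Codeword c = [8, 2, 5, 9, 6, 8] ∈ F_13^6.


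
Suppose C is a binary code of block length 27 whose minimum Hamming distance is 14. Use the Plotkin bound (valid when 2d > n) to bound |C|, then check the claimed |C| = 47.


Plotkin bound M ≤ 28; given |C| = 47 > bound (violated).

Check applicability: 2d = 28, n = 27.
2d − n = 1 > 0, so Plotkin applies.
Compute d/(2d−n) = 14/1 ≈ 14.0000.
⌊d/(2d−n)⌋ = 14.
Plotkin bound: M ≤ 2·14 = 28.
Given |C| = 47, check: VIOLATED.
This |C| is above the Plotkin bound, so no binary code with n = 27, d = 14 and 47 codewords exists.


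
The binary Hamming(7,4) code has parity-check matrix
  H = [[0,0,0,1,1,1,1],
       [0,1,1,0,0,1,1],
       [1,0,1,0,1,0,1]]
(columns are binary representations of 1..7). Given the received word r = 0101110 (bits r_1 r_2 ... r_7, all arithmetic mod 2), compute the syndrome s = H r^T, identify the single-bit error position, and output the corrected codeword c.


s = (1, 0, 1)^T, error position = 5, corrected codeword c = 0101010

Compute s = H r^T mod 2 one row at a time:
  s_1 = 1 + 1 + 1 + 0 = 3 ≡ 1 (mod 2).
  s_2 = 1 + 0 + 1 + 0 = 2 ≡ 0 (mod 2).
  s_3 = 0 + 0 + 1 + 0 = 1 ≡ 1 (mod 2).
s = (1, 0, 1)^T — this equals column 5 of H (binary 101), so error is at position 5.
Correct: flip bit 5 of r = 0101110 to get c = 0101010.


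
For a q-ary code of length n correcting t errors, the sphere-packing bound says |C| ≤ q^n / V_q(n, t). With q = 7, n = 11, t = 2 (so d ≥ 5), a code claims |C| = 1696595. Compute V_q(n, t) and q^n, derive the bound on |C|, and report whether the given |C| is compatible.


V_q(n, t) = 2047, q^n = 1977326743, Hamming bound = 965963, |C| = 1696595 > bound (violated).

Step 1: Compute V_q(n, t) = Σ_{j=0}^2 C(n, j) (q−1)^j.
  j = 0: C(11,0)·(6)^0 = 1·1 = 1.
  j = 1: C(11,1)·(6)^1 = 11·6 = 66.
  j = 2: C(11,2)·(6)^2 = 55·36 = 1980.
  V_q(n, t) = 1 + 66 + 1980 = 2047.
Step 2: q^n = 7^11 = 1977326743.
Step 3: Hamming bound ⌊q^n / V_q(n,t)⌋ = ⌊1977326743/2047⌋ = 965963.
Step 4: Compare |C| = 1696595 to 965963: violated.
The claimed |C| lies above the Hamming bound, so no 7-ary code of length 11 with d ≥ 5 can have 1696595 codewords.


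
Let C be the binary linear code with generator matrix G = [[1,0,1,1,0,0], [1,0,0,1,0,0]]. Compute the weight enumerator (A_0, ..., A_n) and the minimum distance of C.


Weight distribution: A_0 = 1, A_1 = 1, A_2 = 1, A_3 = 1. Minimum distance d = 1.

Enumerate all 2^2 = 4 messages m ∈ F_2^2.
For each, compute codeword c = mG in F_2^6, then tally its weight.
  m = 00 → c = 000000, weight = 0.
  m = 10 → c = 101100, weight = 3.
  m = 01 → c = 100100, weight = 2.
  m = 11 → c = 001000, weight = 1.
Tally weights:
  weight 0: 1 codewords.
  weight 1: 1 codewords.
  weight 2: 1 codewords.
  weight 3: 1 codewords.
Minimum distance d = smallest w > 0 with A_w > 0 = 1.
Sanity: Σ A_w = 4 = 2^2 = 4 ✓.


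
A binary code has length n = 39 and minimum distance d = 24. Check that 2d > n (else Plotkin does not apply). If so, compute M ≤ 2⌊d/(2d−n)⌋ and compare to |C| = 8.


Plotkin bound M ≤ 4; given |C| = 8 > bound (violated).

Check applicability: 2d = 48, n = 39.
2d − n = 9 > 0, so Plotkin applies.
Compute d/(2d−n) = 24/9 ≈ 2.6667.
⌊d/(2d−n)⌋ = 2.
Plotkin bound: M ≤ 2·2 = 4.
Given |C| = 8, check: VIOLATED.
This |C| is above the Plotkin bound, so no binary code with n = 39, d = 24 and 8 codewords exists.


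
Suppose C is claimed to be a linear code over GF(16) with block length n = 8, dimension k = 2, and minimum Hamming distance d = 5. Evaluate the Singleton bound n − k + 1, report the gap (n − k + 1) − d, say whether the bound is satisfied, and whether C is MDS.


Singleton RHS = n − k + 1 = 7, slack = 2, bound satisfied, not MDS.

Singleton bound: d ≤ n − k + 1.
Here n = 8, k = 2, so n − k + 1 = 7.
Given d = 5, check d ≤ 7: YES.
Slack = (n − k + 1) − d = 2.
The code is NOT MDS (slack = 2 > 0).
Description: the claimed parameters are [8, 2, 5]_16; such a code would be non-MDS.


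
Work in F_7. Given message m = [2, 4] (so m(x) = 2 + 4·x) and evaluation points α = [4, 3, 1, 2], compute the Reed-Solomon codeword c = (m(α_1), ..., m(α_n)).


c = [4, 0, 6, 3]

Message polynomial: m(x) = 2 + 4·x (mod 7).
For each evaluation point α_i, compute m(α_i) mod 7:
  α_1 = 4: Horner steps 4 → 4, so m(4) = 4.
  α_2 = 3: Horner steps 4 → 0, so m(3) = 0.
  α_3 = 1: Horner steps 4 → 6, so m(1) = 6.
  α_4 = 2: Horner steps 4 → 3, so m(2) = 3.
Codeword c = [4, 0, 6, 3] ∈ F_7^4.


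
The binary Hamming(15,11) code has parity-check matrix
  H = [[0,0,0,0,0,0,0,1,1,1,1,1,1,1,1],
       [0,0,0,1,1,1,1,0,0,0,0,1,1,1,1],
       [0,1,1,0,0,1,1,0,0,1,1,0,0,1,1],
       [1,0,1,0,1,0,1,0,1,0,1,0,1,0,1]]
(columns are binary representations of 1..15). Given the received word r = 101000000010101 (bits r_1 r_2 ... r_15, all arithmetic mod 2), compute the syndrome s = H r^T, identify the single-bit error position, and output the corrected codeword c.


s = (1, 0, 1, 1)^T, error position = 11, corrected codeword c = 101000000000101

Compute s = H r^T mod 2 one row at a time:
  s_1 = 0 + 0 + 0 + 1 + 0 + 1 + 0 + 1 = 3 ≡ 1 (mod 2).
  s_2 = 0 + 0 + 0 + 0 + 0 + 1 + 0 + 1 = 2 ≡ 0 (mod 2).
  s_3 = 0 + 1 + 0 + 0 + 0 + 1 + 0 + 1 = 3 ≡ 1 (mod 2).
  s_4 = 1 + 1 + 0 + 0 + 0 + 1 + 1 + 1 = 5 ≡ 1 (mod 2).
s = (1, 0, 1, 1)^T — this equals column 11 of H (binary 1011), so error is at position 11.
Correct: flip bit 11 of r = 101000000010101 to get c = 101000000000101.


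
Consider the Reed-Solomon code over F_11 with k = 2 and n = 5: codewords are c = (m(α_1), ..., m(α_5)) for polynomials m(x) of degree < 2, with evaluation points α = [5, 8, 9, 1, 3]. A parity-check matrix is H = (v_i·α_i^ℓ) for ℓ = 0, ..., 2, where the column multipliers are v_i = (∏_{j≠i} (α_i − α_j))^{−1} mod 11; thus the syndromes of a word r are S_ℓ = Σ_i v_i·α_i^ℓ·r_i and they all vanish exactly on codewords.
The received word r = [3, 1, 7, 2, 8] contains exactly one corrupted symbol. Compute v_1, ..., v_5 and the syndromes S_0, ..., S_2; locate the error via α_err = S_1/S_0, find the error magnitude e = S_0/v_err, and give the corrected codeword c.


S = (5, 1, 9), error at position 3, error magnitude e = 3, c = [3, 1, 4, 2, 8].

Step 1: column multipliers v_i = (∏_{j≠i}(α_i − α_j))^{−1} mod 11.
  i = 1 (α = 5): (5−8)(5−9)(5−1)(5−3) = (−3)·(−4)·4·2 = 96 ≡ 8, so v_1 = 8^{−1} = 7 (mod 11).
  i = 2 (α = 8): (8−5)(8−9)(8−1)(8−3) = 3·(−1)·7·5 = −105 ≡ 5, so v_2 = 5^{−1} = 9 (mod 11).
  i = 3 (α = 9): (9−5)(9−8)(9−1)(9−3) = 4·1·8·6 = 192 ≡ 5, so v_3 = 5^{−1} = 9 (mod 11).
  i = 4 (α = 1): (1−5)(1−8)(1−9)(1−3) = (−4)·(−7)·(−8)·(−2) = 448 ≡ 8, so v_4 = 8^{−1} = 7 (mod 11).
  i = 5 (α = 3): (3−5)(3−8)(3−9)(3−1) = (−2)·(−5)·(−6)·2 = −120 ≡ 1, so v_5 = 1^{−1} = 1 (mod 11).
  v = [7, 9, 9, 7, 1].
Step 2: syndromes of r = [3, 1, 7, 2, 8] (all sums mod 11).
  S_0 = Σ v_i r_i = 7·3 + 9·1 + 9·7 + 7·2 + 1·8 = 115 ≡ 5.
  S_1 = Σ v_i α_i r_i = 7·5·3 + 9·8·1 + 9·9·7 + 7·1·2 + 1·3·8 = 782 ≡ 1.
  α_i^2 mod 11 = [3, 9, 4, 1, 9].
  S_2 = Σ v_i α_i^2 r_i = 7·3·3 + 9·9·1 + 9·4·7 + 7·1·2 + 1·9·8 = 482 ≡ 9.
  S = (5, 1, 9) ≠ 0, so r is not a codeword (an error is present).
Step 3: locate the error. For a single error e at position i, S_ℓ = v_i·e·α_i^ℓ, so α_err = S_1/S_0.
  S_0^{−1} = 5^{−1} = 9 (mod 11), so α_err = 1·9 = 9 ≡ 9 = α_3. Error position i = 3.
  Consistency check: S_2/S_1 = 9·1 = 9 ≡ 9 = α_err ✓ (single-error assumption holds).
Step 4: error magnitude e = S_0/v_3 = S_0·∏_{j≠3}(α_3 − α_j) = 5·5 = 25 ≡ 3 (mod 11).
Step 5: correct position 3: c_3 = r_3 − e = 7 − 3 ≡ 4 (mod 11). Hence c = [3, 1, 4, 2, 8].
  Check: interpolating c through the α_i gives m(x) = 10 + 3·x (degree < 2) with m(α_i) = c_i for every i, so c is indeed a codeword.
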